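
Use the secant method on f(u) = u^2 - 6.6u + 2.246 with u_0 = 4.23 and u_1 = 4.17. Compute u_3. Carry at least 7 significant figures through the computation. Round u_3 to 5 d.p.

f(u_0) = -7.779100, f(u_1) = -7.887100
u_2 = 4.170000 - (-7.887100)·(4.170000 - 4.230000)/(-7.887100 - (-7.779100)) = 8.551722; f(u_2) = 18.936586
u_3 = 8.551722 - (18.936586)·(8.551722 - 4.170000)/(18.936586 - (-7.887100)) = 5.458379; f(u_3) = -3.985399

5.45838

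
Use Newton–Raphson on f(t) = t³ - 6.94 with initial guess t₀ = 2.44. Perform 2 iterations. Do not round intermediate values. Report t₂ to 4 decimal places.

f'(t) = 3t²
t_0 = 2.440000: f = 7.586784, f' = 17.860800 → t_1 = 2.440000 - (7.586784)/(17.860800) = 2.015227
t_1 = 2.015227: f = 1.244120, f' = 12.183421 → t_2 = 2.015227 - (1.244120)/(12.183421) = 1.913111

1.9131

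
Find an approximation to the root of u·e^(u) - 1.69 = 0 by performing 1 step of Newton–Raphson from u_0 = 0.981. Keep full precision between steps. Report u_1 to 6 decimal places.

0.805655

Newton update: u ← u − f(u)/f'(u).
f'(u) = (u + 1)·e^(u)
u_0 = 0.981000: f = 0.926447, f' = 5.283569 → u_1 = 0.981000 - (0.926447)/(5.283569) = 0.805655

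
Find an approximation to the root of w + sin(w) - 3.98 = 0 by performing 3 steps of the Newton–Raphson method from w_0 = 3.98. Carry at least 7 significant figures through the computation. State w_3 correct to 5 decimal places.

f'(w) = 1 + cos(w)
w_0 = 3.980000: f = -0.743579, f' = 0.331352 → w_1 = 3.980000 - (-0.743579)/(0.331352) = 6.224076
w_1 = 6.224076: f = 2.185001, f' = 1.998254 → w_2 = 6.224076 - (2.185001)/(1.998254) = 5.130621
w_2 = 5.130621: f = 0.236812, f' = 1.406145 → w_3 = 5.130621 - (0.236812)/(1.406145) = 4.962208

4.96221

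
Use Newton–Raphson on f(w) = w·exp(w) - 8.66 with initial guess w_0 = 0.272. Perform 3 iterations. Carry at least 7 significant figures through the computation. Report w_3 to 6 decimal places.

3.616603

f'(w) = (w + 1)·exp(w)
w_0 = 0.272000: f = -8.302976, f' = 1.669611 → w_1 = 0.272000 - (-8.302976)/(1.669611) = 5.245001
w_1 = 5.245001: f = 985.876721, f' = 1184.152819 → w_2 = 5.245001 - (985.876721)/(1184.152819) = 4.412443
w_2 = 4.412443: f = 355.237147, f' = 446.367824 → w_3 = 4.412443 - (355.237147)/(446.367824) = 3.616603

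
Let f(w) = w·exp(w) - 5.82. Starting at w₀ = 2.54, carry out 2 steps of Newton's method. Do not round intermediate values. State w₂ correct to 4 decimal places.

Newton update: w ← w − f(w)/f'(w).
f'(w) = (w + 1)·exp(w)
w_0 = 2.540000: f = 26.386364, f' = 44.886035 → w_1 = 2.540000 - (26.386364)/(44.886035) = 1.952148
w_1 = 1.952148: f = 7.930534, f' = 20.794333 → w_2 = 1.952148 - (7.930534)/(20.794333) = 1.570768

1.5708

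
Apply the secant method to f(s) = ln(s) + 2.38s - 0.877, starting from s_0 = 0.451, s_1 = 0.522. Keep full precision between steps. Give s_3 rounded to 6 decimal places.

f(s_0) = -0.599908, f(s_1) = -0.284728
s_2 = 0.522000 - (-0.284728)·(0.522000 - 0.451000)/(-0.284728 - (-0.599908)) = 0.586140; f(s_2) = -0.016183
s_3 = 0.586140 - (-0.016183)·(0.586140 - 0.522000)/(-0.016183 - (-0.284728)) = 0.590005; f(s_3) = -0.000411

0.590005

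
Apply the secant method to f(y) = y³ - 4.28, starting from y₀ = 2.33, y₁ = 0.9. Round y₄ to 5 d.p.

f(y_0) = 8.369337, f(y_1) = -3.551000
y_2 = 0.900000 - (-3.551000)·(0.900000 - 2.330000)/(-3.551000 - (8.369337)) = 1.325989; f(y_2) = -1.948585
y_3 = 1.325989 - (-1.948585)·(1.325989 - 0.900000)/(-1.948585 - (-3.551000)) = 1.844004; f(y_3) = 1.990261
y_4 = 1.844004 - (1.990261)·(1.844004 - 1.325989)/(1.990261 - (-1.948585)) = 1.582256; f(y_4) = -0.318769

1.58226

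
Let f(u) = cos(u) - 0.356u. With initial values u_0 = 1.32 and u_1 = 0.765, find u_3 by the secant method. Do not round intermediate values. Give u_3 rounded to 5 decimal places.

f(u_0) = -0.221745, f(u_1) = 0.449042
u_2 = 0.765000 - (0.449042)·(0.765000 - 1.320000)/(0.449042 - (-0.221745)) = 1.136532; f(u_2) = 0.016138
u_3 = 1.136532 - (0.016138)·(1.136532 - 0.765000)/(0.016138 - (0.449042)) = 1.150382; f(u_3) = -0.001397

1.15038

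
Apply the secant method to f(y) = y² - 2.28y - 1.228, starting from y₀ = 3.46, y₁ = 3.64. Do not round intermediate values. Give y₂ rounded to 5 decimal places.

Secant update: y_(k+1) = y_k − f(y_k)·(y_k − y_(k-1))/(f(y_k) − f(y_(k-1))).
f(y_0) = 2.854800, f(y_1) = 3.722400
y_2 = 3.640000 - (3.722400)·(3.640000 - 3.460000)/(3.722400 - (2.854800)) = 2.867718; f(y_2) = 0.457409

2.86772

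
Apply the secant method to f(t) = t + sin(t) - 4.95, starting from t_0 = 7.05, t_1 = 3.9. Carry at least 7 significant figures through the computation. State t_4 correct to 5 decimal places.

5.54848

Secant update: t_(k+1) = t_k − f(t_k)·(t_k − t_(k-1))/(f(t_k) − f(t_(k-1))).
f(t_0) = 2.793845, f(t_1) = -1.737766
t_2 = 3.900000 - (-1.737766)·(3.900000 - 7.050000)/(-1.737766 - (2.793845)) = 5.107951; f(t_2) = -0.764829
t_3 = 5.107951 - (-0.764829)·(5.107951 - 3.900000)/(-0.764829 - (-1.737766)) = 6.057526; f(t_3) = 0.883776
t_4 = 6.057526 - (0.883776)·(6.057526 - 5.107951)/(0.883776 - (-0.764829)) = 5.548482; f(t_4) = -0.071884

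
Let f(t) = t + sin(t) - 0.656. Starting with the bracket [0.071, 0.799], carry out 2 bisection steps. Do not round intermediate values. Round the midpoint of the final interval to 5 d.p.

0.34400

f(0.071000) = -0.514060, f(0.799000) = 0.859659 (opposite signs)
step 1: m = 0.435000, f(m) = 0.200410 > 0 → root in [0.071000, 0.435000]
step 2: m = 0.253000, f(m) = -0.152690 < 0 → root in [0.253000, 0.435000]
Midpoint of [0.253000, 0.435000] = 0.344000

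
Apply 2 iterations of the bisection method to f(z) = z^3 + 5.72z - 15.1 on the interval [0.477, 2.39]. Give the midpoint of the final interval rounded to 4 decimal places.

1.6726

f(0.477000) = -12.263029, f(2.390000) = 12.222719 (opposite signs)
step 1: m = 1.433500, f(m) = -3.954649 < 0 → root in [1.433500, 2.390000]
step 2: m = 1.911750, f(m) = 2.822251 > 0 → root in [1.433500, 1.911750]
Midpoint of [1.433500, 1.911750] = 1.672625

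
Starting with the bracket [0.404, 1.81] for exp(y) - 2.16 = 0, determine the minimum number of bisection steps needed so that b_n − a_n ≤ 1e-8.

28

Initial width b − a = 1.81 − 0.404 = 1.406000.
After n steps the width is (b−a)/2^n; need (b−a)/2^n ≤ 1e-8.
So n ≥ log₂(1.406000/1e-8) = log₂(140600000.0000) ≈ 27.0670.
Hence n = 28.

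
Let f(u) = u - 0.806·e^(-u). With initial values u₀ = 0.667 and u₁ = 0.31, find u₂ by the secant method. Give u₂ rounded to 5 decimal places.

f(u_0) = 0.253324, f(u_1) = -0.281158
u_2 = 0.310000 - (-0.281158)·(0.310000 - 0.667000)/(-0.281158 - (0.253324)) = 0.497796; f(u_2) = 0.007853

0.49780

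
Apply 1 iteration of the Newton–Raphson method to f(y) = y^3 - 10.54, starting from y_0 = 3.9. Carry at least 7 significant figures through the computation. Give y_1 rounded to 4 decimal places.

2.8310

f'(y) = 3y^2
y_0 = 3.900000: f = 48.779000, f' = 45.630000 → y_1 = 3.900000 - (48.779000)/(45.630000) = 2.830988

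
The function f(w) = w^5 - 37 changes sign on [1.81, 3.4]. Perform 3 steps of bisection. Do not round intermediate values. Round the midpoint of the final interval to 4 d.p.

2.1081

f(1.810000) = -17.573576, f(3.400000) = 417.354240 (opposite signs)
step 1: m = 2.605000, f(m) = 82.960602 > 0 → root in [1.810000, 2.605000]
step 2: m = 2.207500, f(m) = 15.420790 > 0 → root in [1.810000, 2.207500]
step 3: m = 2.008750, f(m) = -4.293848 < 0 → root in [2.008750, 2.207500]
Midpoint of [2.008750, 2.207500] = 2.108125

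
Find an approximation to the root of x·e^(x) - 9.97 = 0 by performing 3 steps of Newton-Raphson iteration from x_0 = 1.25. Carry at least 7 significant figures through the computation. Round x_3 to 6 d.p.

1.744210

f'(x) = (x + 1)·e^(x)
x_0 = 1.250000: f = -5.607071, f' = 7.853272 → x_1 = 1.250000 - (-5.607071)/(7.853272) = 1.963979
x_1 = 1.963979: f = 4.028519, f' = 21.126151 → x_2 = 1.963979 - (4.028519)/(21.126151) = 1.773290
x_2 = 1.773290: f = 0.475038, f' = 16.335240 → x_3 = 1.773290 - (0.475038)/(16.335240) = 1.744210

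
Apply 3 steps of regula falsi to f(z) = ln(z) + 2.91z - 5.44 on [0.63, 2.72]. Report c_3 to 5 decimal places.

f(0.630000) = -4.068735, f(2.720000) = 3.475832
step 1: c = 1.757123, f(c) = 0.236907 > 0 → new bracket [0.630000, 1.757123]
step 2: c = 1.695106, f(c) = 0.020505 > 0 → new bracket [0.630000, 1.695106]
step 3: c = 1.689766, f(c) = 0.001807 > 0 → new bracket [0.630000, 1.689766]

1.68977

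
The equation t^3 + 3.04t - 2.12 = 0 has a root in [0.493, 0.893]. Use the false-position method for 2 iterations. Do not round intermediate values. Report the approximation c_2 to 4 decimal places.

f(0.493000) = -0.501457, f(0.893000) = 1.306842
step 1: c = 0.603923, f(c) = -0.063808 < 0 → new bracket [0.603923, 0.893000]
step 2: c = 0.617381, f(c) = -0.007842 < 0 → new bracket [0.617381, 0.893000]

0.6174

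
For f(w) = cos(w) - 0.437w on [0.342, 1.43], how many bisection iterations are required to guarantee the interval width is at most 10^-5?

Initial width b − a = 1.43 − 0.342 = 1.088000.
After n steps the width is (b−a)/2^n; need (b−a)/2^n ≤ 10^-5.
So n ≥ log₂(1.088000/10^-5) = log₂(108800.0000) ≈ 16.7313.
Hence n = 17.

17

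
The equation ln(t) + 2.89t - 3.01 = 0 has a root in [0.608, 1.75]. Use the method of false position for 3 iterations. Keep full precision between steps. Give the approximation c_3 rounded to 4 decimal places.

1.0311

f(0.608000) = -1.750460, f(1.750000) = 2.607116
step 1: c = 1.066747, f(c) = 0.137513 > 0 → new bracket [0.608000, 1.066747]
step 2: c = 1.033334, f(c) = 0.009124 > 0 → new bracket [0.608000, 1.033334]
step 3: c = 1.031128, f(c) = 0.000614 > 0 → new bracket [0.608000, 1.031128]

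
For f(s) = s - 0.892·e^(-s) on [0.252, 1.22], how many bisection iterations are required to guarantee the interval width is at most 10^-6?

20

Initial width b − a = 1.22 − 0.252 = 0.968000.
After n steps the width is (b−a)/2^n; need (b−a)/2^n ≤ 10^-6.
So n ≥ log₂(0.968000/10^-6) = log₂(968000.0000) ≈ 19.8846.
Hence n = 20.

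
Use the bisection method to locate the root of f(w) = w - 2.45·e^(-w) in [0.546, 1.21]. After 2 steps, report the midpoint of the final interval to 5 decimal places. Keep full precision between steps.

f(0.546000) = -0.873192, f(1.210000) = 0.479417 (opposite signs)
step 1: m = 0.878000, f(m) = -0.140253 < 0 → root in [0.878000, 1.210000]
step 2: m = 1.044000, f(m) = 0.181493 > 0 → root in [0.878000, 1.044000]
Midpoint of [0.878000, 1.044000] = 0.961000

0.96100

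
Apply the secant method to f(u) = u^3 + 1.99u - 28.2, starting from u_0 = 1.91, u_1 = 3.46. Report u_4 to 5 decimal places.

f(u_0) = -17.431229, f(u_1) = 20.107136
u_2 = 3.460000 - (20.107136)·(3.460000 - 1.910000)/(20.107136 - (-17.431229)) = 2.629754; f(u_2) = -4.780437
u_3 = 2.629754 - (-4.780437)·(2.629754 - 3.460000)/(-4.780437 - (20.107136)) = 2.789229; f(u_3) = -0.949793
u_4 = 2.789229 - (-0.949793)·(2.789229 - 2.629754)/(-0.949793 - (-4.780437)) = 2.828770; f(u_4) = 0.064904

2.82877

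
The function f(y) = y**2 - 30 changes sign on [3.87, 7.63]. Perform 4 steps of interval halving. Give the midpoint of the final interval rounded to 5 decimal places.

5.39750

f(3.870000) = -15.023100, f(7.630000) = 28.216900 (opposite signs)
step 1: m = 5.750000, f(m) = 3.062500 > 0 → root in [3.870000, 5.750000]
step 2: m = 4.810000, f(m) = -6.863900 < 0 → root in [4.810000, 5.750000]
step 3: m = 5.280000, f(m) = -2.121600 < 0 → root in [5.280000, 5.750000]
step 4: m = 5.515000, f(m) = 0.415225 > 0 → root in [5.280000, 5.515000]
Midpoint of [5.280000, 5.515000] = 5.397500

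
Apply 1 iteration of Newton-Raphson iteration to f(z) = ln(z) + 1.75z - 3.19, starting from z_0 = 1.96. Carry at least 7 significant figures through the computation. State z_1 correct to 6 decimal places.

f'(z) = 1/z + 1.75
z_0 = 1.960000: f = 0.912944, f' = 2.260204 → z_1 = 1.960000 - (0.912944)/(2.260204) = 1.556079

1.556079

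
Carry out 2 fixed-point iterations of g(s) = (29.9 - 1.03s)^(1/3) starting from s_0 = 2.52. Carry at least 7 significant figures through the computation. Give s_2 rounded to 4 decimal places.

2.9925

s_1 = g(2.520000) = 3.011232
s_2 = g(3.011232) = 2.992516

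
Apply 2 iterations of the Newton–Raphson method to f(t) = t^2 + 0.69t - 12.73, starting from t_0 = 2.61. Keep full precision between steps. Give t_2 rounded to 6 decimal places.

3.240169

Newton update: t ← t − f(t)/f'(t).
f'(t) = 2t + 0.69
t_0 = 2.610000: f = -4.117000, f' = 5.910000 → t_1 = 2.610000 - (-4.117000)/(5.910000) = 3.306616
t_1 = 3.306616: f = 0.485274, f' = 7.303232 → t_2 = 3.306616 - (0.485274)/(7.303232) = 3.240169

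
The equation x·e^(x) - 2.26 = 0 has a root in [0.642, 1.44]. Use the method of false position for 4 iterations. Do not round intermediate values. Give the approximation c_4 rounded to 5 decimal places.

0.90586

f(0.642000) = -1.040022, f(1.440000) = 3.817802
step 1: c = 0.812846, f(c) = -0.427591 < 0 → new bracket [0.812846, 1.440000]
step 2: c = 0.876012, f(c) = -0.156430 < 0 → new bracket [0.876012, 1.440000]
step 3: c = 0.898211, f(c) = -0.054707 < 0 → new bracket [0.898211, 1.440000]
step 4: c = 0.905865, f(c) = -0.018827 < 0 → new bracket [0.905865, 1.440000]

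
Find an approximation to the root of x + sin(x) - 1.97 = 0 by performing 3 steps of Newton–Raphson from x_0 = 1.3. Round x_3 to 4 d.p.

1.0855

f'(x) = 1 + cos(x)
x_0 = 1.300000: f = 0.293558, f' = 1.267499 → x_1 = 1.300000 - (0.293558)/(1.267499) = 1.068396
x_1 = 1.068396: f = -0.025175, f' = 1.481531 → x_2 = 1.068396 - (-0.025175)/(1.481531) = 1.085388
x_2 = 1.085388: f = -0.000127, f' = 1.466569 → x_3 = 1.085388 - (-0.000127)/(1.466569) = 1.085475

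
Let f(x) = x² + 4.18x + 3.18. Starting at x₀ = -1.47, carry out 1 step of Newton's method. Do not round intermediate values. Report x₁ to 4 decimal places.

-0.8219

f'(x) = 2x + 4.18
x_0 = -1.470000: f = -0.803700, f' = 1.240000 → x_1 = -1.470000 - (-0.803700)/(1.240000) = -0.821855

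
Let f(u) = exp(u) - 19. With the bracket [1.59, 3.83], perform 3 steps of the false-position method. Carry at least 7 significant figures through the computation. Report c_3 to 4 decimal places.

2.8522

f(1.590000) = -14.096251, f(3.830000) = 27.062538
step 1: c = 2.357165, f(c) = -8.439026 < 0 → new bracket [2.357165, 3.830000]
step 2: c = 2.707271, f(c) = -4.011685 < 0 → new bracket [2.707271, 3.830000]
step 3: c = 2.852215, f(c) = -1.673878 < 0 → new bracket [2.852215, 3.830000]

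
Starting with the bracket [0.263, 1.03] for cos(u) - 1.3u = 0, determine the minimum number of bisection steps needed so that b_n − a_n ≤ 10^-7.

23

Initial width b − a = 1.03 − 0.263 = 0.767000.
After n steps the width is (b−a)/2^n; need (b−a)/2^n ≤ 10^-7.
So n ≥ log₂(0.767000/10^-7) = log₂(7670000.0000) ≈ 22.8708.
Hence n = 23.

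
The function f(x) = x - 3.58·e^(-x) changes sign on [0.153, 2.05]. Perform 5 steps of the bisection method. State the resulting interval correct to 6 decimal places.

f(0.153000) = -2.919104, f(2.050000) = 1.589129 (opposite signs)
step 1: m = 1.101500, f(m) = -0.088392 < 0 → root in [1.101500, 2.050000]
step 2: m = 1.575750, f(m) = 0.835219 > 0 → root in [1.101500, 1.575750]
step 3: m = 1.338625, f(m) = 0.399928 > 0 → root in [1.101500, 1.338625]
step 4: m = 1.220063, f(m) = 0.163205 > 0 → root in [1.101500, 1.220063]
step 5: m = 1.160781, f(m) = 0.039377 > 0 → root in [1.101500, 1.160781]

[1.101500, 1.160781]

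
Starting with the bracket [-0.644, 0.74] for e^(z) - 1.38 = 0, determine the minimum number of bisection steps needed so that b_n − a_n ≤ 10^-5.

Initial width b − a = 0.74 − -0.644 = 1.384000.
After n steps the width is (b−a)/2^n; need (b−a)/2^n ≤ 10^-5.
So n ≥ log₂(1.384000/10^-5) = log₂(138400.0000) ≈ 17.0785.
Hence n = 18.

18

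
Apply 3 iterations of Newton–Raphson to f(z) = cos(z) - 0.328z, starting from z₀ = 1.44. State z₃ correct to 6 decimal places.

f'(z) = -sin(z) - 0.328
z_0 = 1.440000: f = -0.341896, f' = -1.319458 → z_1 = 1.440000 - (-0.341896)/(-1.319458) = 1.180881
z_1 = 1.180881: f = -0.007219, f' = -1.252941 → z_2 = 1.180881 - (-0.007219)/(-1.252941) = 1.175119
z_2 = 1.175119: f = -0.000006, f' = -1.250736 → z_3 = 1.175119 - (-0.000006)/(-1.250736) = 1.175114

1.175114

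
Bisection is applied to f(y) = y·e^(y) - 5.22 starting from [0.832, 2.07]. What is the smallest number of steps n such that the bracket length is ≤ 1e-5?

17

Initial width b − a = 2.07 − 0.832 = 1.238000.
After n steps the width is (b−a)/2^n; need (b−a)/2^n ≤ 1e-5.
So n ≥ log₂(1.238000/1e-5) = log₂(123800.0000) ≈ 16.9177.
Hence n = 17.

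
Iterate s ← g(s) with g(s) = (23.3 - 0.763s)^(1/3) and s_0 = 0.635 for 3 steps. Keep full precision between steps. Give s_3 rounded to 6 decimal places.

s_1 = g(0.635000) = 2.836242
s_2 = g(2.836242) = 2.764865
s_3 = g(2.764865) = 2.767238

2.767238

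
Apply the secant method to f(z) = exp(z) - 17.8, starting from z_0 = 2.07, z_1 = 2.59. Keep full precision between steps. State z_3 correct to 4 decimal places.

f(z_0) = -9.875177, f(z_1) = -4.470228
z_2 = 2.590000 - (-4.470228)·(2.590000 - 2.070000)/(-4.470228 - (-9.875177)) = 3.020072; f(z_2) = 2.692774
z_3 = 3.020072 - (2.692774)·(3.020072 - 2.590000)/(2.692774 - (-4.470228)) = 2.858396; f(z_3) = -0.366458

2.8584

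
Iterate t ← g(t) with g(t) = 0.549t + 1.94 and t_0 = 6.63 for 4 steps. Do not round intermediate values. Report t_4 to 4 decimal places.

t_1 = g(6.630000) = 5.579870
t_2 = g(5.579870) = 5.003349
t_3 = g(5.003349) = 4.686838
t_4 = g(4.686838) = 4.513074

4.5131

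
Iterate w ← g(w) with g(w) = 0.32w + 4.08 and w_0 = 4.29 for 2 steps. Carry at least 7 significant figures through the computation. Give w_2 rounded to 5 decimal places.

w_1 = g(4.290000) = 5.452800
w_2 = g(5.452800) = 5.824896

5.82490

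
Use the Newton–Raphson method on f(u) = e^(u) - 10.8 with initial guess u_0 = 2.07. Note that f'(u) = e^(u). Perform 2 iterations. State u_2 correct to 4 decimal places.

u_0 = 2.070000: f = -2.875177, f' = 7.924823 → u_1 = 2.070000 - (-2.875177)/(7.924823) = 2.432806
u_1 = 2.432806: f = 0.590805, f' = 11.390805 → u_2 = 2.432806 - (0.590805)/(11.390805) = 2.380940

2.3809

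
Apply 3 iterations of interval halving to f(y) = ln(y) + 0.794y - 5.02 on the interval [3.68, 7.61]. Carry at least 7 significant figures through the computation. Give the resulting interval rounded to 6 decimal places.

[4.171250, 4.662500]

f(3.680000) = -0.795167, f(7.610000) = 3.051803 (opposite signs)
step 1: m = 5.645000, f(m) = 1.192900 > 0 → root in [3.680000, 5.645000]
step 2: m = 4.662500, f(m) = 0.221577 > 0 → root in [3.680000, 4.662500]
step 3: m = 4.171250, f(m) = -0.279812 < 0 → root in [4.171250, 4.662500]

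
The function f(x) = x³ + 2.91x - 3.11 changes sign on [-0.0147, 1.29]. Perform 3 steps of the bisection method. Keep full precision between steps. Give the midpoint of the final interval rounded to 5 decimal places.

0.88228

f(-0.014700) = -3.152780, f(1.290000) = 2.790589 (opposite signs)
step 1: m = 0.637650, f(m) = -0.995172 < 0 → root in [0.637650, 1.290000]
step 2: m = 0.963825, f(m) = 0.590084 > 0 → root in [0.637650, 0.963825]
step 3: m = 0.800738, f(m) = -0.266437 < 0 → root in [0.800738, 0.963825]
Midpoint of [0.800738, 0.963825] = 0.882281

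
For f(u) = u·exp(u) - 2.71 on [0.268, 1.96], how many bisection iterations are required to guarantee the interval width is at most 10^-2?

8

Initial width b − a = 1.96 − 0.268 = 1.692000.
After n steps the width is (b−a)/2^n; need (b−a)/2^n ≤ 10^-2.
So n ≥ log₂(1.692000/10^-2) = log₂(169.2000) ≈ 7.4026.
Hence n = 8.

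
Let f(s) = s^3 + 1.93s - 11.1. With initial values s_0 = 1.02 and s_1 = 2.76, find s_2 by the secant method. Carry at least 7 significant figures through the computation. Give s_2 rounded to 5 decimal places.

1.62211

f(s_0) = -8.070192, f(s_1) = 15.251376
s_2 = 2.760000 - (15.251376)·(2.760000 - 1.020000)/(15.251376 - (-8.070192)) = 1.622109; f(s_2) = -3.701172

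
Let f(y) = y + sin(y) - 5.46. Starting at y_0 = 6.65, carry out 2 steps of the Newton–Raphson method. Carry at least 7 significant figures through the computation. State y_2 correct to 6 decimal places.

5.865606

f'(y) = 1 + cos(y)
y_0 = 6.650000: f = 1.548644, f' = 1.933474 → y_1 = 6.650000 - (1.548644)/(1.933474) = 5.849036
y_1 = 5.849036: f = -0.031603, f' = 1.907228 → y_2 = 5.849036 - (-0.031603)/(1.907228) = 5.865606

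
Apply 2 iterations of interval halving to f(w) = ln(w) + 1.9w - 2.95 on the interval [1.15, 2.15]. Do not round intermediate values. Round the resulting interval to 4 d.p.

f(1.150000) = -0.625238, f(2.150000) = 1.900468 (opposite signs)
step 1: m = 1.650000, f(m) = 0.685775 > 0 → root in [1.150000, 1.650000]
step 2: m = 1.400000, f(m) = 0.046472 > 0 → root in [1.150000, 1.400000]

[1.1500, 1.4000]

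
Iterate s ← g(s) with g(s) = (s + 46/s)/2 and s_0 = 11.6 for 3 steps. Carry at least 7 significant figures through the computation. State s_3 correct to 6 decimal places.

6.782632

s_1 = g(11.600000) = 7.782759
s_2 = g(7.782759) = 6.846630
s_3 = g(6.846630) = 6.782632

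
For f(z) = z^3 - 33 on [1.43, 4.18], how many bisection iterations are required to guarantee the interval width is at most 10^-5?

19

Initial width b − a = 4.18 − 1.43 = 2.750000.
After n steps the width is (b−a)/2^n; need (b−a)/2^n ≤ 10^-5.
So n ≥ log₂(2.750000/10^-5) = log₂(275000.0000) ≈ 18.0691.
Hence n = 19.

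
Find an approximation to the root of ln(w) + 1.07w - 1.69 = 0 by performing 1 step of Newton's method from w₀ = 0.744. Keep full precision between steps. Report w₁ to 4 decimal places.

f'(w) = 1/w + 1.07
w_0 = 0.744000: f = -1.189634, f' = 2.414086 → w_1 = 0.744000 - (-1.189634)/(2.414086) = 1.236789

1.2368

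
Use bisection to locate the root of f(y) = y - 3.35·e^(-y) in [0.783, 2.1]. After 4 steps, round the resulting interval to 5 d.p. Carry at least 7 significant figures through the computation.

[1.02994, 1.11225]

f(0.783000) = -0.748060, f(2.100000) = 1.689771 (opposite signs)
step 1: m = 1.441500, f(m) = 0.648982 > 0 → root in [0.783000, 1.441500]
step 2: m = 1.112250, f(m) = 0.010709 > 0 → root in [0.783000, 1.112250]
step 3: m = 0.947625, f(m) = -0.351038 < 0 → root in [0.947625, 1.112250]
step 4: m = 1.029937, f(m) = -0.166111 < 0 → root in [1.029937, 1.112250]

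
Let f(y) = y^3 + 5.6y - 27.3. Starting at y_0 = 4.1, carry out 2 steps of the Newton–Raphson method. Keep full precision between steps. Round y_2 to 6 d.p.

2.479636

Newton update: y ← y − f(y)/f'(y).
f'(y) = 3y^2 + 5.6
y_0 = 4.100000: f = 64.581000, f' = 56.030000 → y_1 = 4.100000 - (64.581000)/(56.030000) = 2.947385
y_1 = 2.947385: f = 14.809531, f' = 31.661241 → y_2 = 2.947385 - (14.809531)/(31.661241) = 2.479636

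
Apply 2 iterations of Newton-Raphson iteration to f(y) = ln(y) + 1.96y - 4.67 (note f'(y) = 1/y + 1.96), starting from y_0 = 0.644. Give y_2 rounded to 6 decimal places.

Newton update: y ← y − f(y)/f'(y).
y_0 = 0.644000: f = -3.847817, f' = 3.512795 → y_1 = 0.644000 - (-3.847817)/(3.512795) = 1.739372
y_1 = 1.739372: f = -0.707307, f' = 2.534920 → y_2 = 1.739372 - (-0.707307)/(2.534920) = 2.018397

2.018397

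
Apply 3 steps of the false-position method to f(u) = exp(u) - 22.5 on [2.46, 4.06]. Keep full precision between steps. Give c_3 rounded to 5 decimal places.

False-position update: c = (a·f(b) − b·f(a))/(f(b) − f(a)); replace the endpoint whose sign matches f(c).
f(2.460000) = -10.795188, f(4.060000) = 35.474311
step 1: c = 2.833298, f(c) = -5.498565 < 0 → new bracket [2.833298, 4.060000]
step 2: c = 2.997921, f(c) = -2.456170 < 0 → new bracket [2.997921, 4.060000]
step 3: c = 3.066696, f(c) = -1.029160 < 0 → new bracket [3.066696, 4.060000]

3.06670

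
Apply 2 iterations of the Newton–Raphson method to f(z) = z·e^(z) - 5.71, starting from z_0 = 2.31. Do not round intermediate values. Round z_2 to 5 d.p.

f'(z) = (z + 1)·e^(z)
z_0 = 2.310000: f = 17.561921, f' = 33.346346 → z_1 = 2.310000 - (17.561921)/(33.346346) = 1.783348
z_1 = 1.783348: f = 4.900461, f' = 16.560204 → z_2 = 1.783348 - (4.900461)/(16.560204) = 1.487430

1.48743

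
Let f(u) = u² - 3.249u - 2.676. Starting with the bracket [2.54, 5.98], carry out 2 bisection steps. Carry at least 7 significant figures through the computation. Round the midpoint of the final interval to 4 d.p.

3.8300

f(2.540000) = -4.476860, f(5.980000) = 13.655380 (opposite signs)
step 1: m = 4.260000, f(m) = 1.630860 > 0 → root in [2.540000, 4.260000]
step 2: m = 3.400000, f(m) = -2.162600 < 0 → root in [3.400000, 4.260000]
Midpoint of [3.400000, 4.260000] = 3.830000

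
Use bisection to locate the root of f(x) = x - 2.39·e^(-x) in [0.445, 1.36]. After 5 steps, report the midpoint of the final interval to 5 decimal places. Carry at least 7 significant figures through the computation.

0.94539

f(0.445000) = -1.086570, f(1.360000) = 0.746581 (opposite signs)
step 1: m = 0.902500, f(m) = -0.066775 < 0 → root in [0.902500, 1.360000]
step 2: m = 1.131250, f(m) = 0.360165 > 0 → root in [0.902500, 1.131250]
step 3: m = 1.016875, f(m) = 0.152356 > 0 → root in [0.902500, 1.016875]
step 4: m = 0.959688, f(m) = 0.044287 > 0 → root in [0.902500, 0.959688]
step 5: m = 0.931094, f(m) = -0.010859 < 0 → root in [0.931094, 0.959688]
Midpoint of [0.931094, 0.959688] = 0.945391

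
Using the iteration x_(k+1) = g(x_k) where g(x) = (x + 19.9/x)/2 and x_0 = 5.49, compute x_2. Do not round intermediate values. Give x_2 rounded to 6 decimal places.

x_1 = g(5.490000) = 4.557386
x_2 = g(4.557386) = 4.461962

4.461962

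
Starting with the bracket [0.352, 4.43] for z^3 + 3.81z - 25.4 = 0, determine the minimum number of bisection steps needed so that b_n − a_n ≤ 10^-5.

19

Initial width b − a = 4.43 − 0.352 = 4.078000.
After n steps the width is (b−a)/2^n; need (b−a)/2^n ≤ 10^-5.
So n ≥ log₂(4.078000/10^-5) = log₂(407800.0000) ≈ 18.6375.
Hence n = 19.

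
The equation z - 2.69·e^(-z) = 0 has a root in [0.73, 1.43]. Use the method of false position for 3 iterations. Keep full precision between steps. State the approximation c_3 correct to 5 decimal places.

f(0.730000) = -0.566335, f(1.430000) = 0.786259
step 1: c = 1.023092, f(c) = 0.056086 > 0 → new bracket [0.730000, 1.023092]
step 2: c = 0.996682, f(c) = 0.003797 > 0 → new bracket [0.730000, 0.996682]
step 3: c = 0.994906, f(c) = 0.000256 > 0 → new bracket [0.730000, 0.994906]

0.99491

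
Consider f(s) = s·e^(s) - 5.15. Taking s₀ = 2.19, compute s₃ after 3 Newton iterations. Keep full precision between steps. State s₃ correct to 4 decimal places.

1.3469

f'(s) = (s + 1)·e^(s)
s_0 = 2.190000: f = 14.418117, f' = 28.503330 → s_1 = 2.190000 - (14.418117)/(28.503330) = 1.684160
s_1 = 1.684160: f = 3.924129, f' = 14.462053 → s_2 = 1.684160 - (3.924129)/(14.462053) = 1.412821
s_2 = 1.412821: f = 0.653196, f' = 9.910721 → s_3 = 1.412821 - (0.653196)/(9.910721) = 1.346913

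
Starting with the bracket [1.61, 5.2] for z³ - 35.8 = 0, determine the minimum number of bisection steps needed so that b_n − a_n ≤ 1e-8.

Initial width b − a = 5.2 − 1.61 = 3.590000.
After n steps the width is (b−a)/2^n; need (b−a)/2^n ≤ 1e-8.
So n ≥ log₂(3.590000/1e-8) = log₂(359000000.0000) ≈ 28.4194.
Hence n = 29.

29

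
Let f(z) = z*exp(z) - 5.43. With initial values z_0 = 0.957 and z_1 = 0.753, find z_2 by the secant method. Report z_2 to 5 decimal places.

1.62818

f(z_0) = -2.938093, f(z_1) = -3.831110
z_2 = 0.753000 - (-3.831110)·(0.753000 - 0.957000)/(-3.831110 - (-2.938093)) = 1.628176; f(z_2) = 2.864864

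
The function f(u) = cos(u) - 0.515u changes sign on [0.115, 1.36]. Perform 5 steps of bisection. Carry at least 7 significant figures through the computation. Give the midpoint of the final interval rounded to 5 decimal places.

f(0.115000) = 0.934170, f(1.360000) = -0.491161 (opposite signs)
step 1: m = 0.737500, f(m) = 0.360339 > 0 → root in [0.737500, 1.360000]
step 2: m = 1.048750, f(m) = -0.041451 < 0 → root in [0.737500, 1.048750]
step 3: m = 0.893125, f(m) = 0.167021 > 0 → root in [0.893125, 1.048750]
step 4: m = 0.970938, f(m) = 0.064493 > 0 → root in [0.970938, 1.048750]
step 5: m = 1.009844, f(m) = 0.011924 > 0 → root in [1.009844, 1.048750]
Midpoint of [1.009844, 1.048750] = 1.029297

1.02930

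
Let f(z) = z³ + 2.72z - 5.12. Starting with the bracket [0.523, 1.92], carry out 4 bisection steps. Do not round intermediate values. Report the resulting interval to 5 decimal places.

f(0.523000) = -3.554384, f(1.920000) = 7.180288 (opposite signs)
step 1: m = 1.221500, f(m) = 0.025034 > 0 → root in [0.523000, 1.221500]
step 2: m = 0.872250, f(m) = -2.083855 < 0 → root in [0.872250, 1.221500]
step 3: m = 1.046875, f(m) = -1.125180 < 0 → root in [1.046875, 1.221500]
step 4: m = 1.134187, f(m) = -0.576012 < 0 → root in [1.134187, 1.221500]

[1.13419, 1.22150]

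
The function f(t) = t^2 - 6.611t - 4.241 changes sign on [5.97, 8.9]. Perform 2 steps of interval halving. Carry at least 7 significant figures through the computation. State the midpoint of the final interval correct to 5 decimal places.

7.06875

f(5.970000) = -8.067770, f(8.900000) = 16.131100 (opposite signs)
step 1: m = 7.435000, f(m) = 1.885440 > 0 → root in [5.970000, 7.435000]
step 2: m = 6.702500, f(m) = -3.627721 < 0 → root in [6.702500, 7.435000]
Midpoint of [6.702500, 7.435000] = 7.068750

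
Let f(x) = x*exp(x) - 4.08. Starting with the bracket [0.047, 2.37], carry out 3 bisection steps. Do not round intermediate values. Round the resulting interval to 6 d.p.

[1.208500, 1.498875]

f(0.047000) = -4.030738, f(2.370000) = 21.272820 (opposite signs)
step 1: m = 1.208500, f(m) = -0.033388 < 0 → root in [1.208500, 2.370000]
step 2: m = 1.789250, f(m) = 6.628593 > 0 → root in [1.208500, 1.789250]
step 3: m = 1.498875, f(m) = 2.629939 > 0 → root in [1.208500, 1.498875]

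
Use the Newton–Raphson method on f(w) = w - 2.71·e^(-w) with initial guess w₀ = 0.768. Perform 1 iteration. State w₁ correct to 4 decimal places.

0.9848

f'(w) = 1 + 2.71·e^(-w)
w_0 = 0.768000: f = -0.489277, f' = 2.257277 → w_1 = 0.768000 - (-0.489277)/(2.257277) = 0.984756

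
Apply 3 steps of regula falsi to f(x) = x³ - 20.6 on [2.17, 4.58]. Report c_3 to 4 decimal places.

2.6809

False-position update: c = (a·f(b) − b·f(a))/(f(b) − f(a)); replace the endpoint whose sign matches f(c).
f(2.170000) = -10.381687, f(4.580000) = 75.471912
step 1: c = 2.461425, f(c) = -5.687183 < 0 → new bracket [2.461425, 4.580000]
step 2: c = 2.609883, f(c) = -2.822813 < 0 → new bracket [2.609883, 4.580000]
step 3: c = 2.680913, f(c) = -1.331492 < 0 → new bracket [2.680913, 4.580000]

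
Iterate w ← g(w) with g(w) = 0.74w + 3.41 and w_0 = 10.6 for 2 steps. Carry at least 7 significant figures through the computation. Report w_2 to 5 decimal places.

w_1 = g(10.600000) = 11.254000
w_2 = g(11.254000) = 11.737960

11.73796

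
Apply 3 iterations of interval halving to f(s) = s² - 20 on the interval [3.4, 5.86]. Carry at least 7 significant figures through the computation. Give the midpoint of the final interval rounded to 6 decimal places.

f(3.400000) = -8.440000, f(5.860000) = 14.339600 (opposite signs)
step 1: m = 4.630000, f(m) = 1.436900 > 0 → root in [3.400000, 4.630000]
step 2: m = 4.015000, f(m) = -3.879775 < 0 → root in [4.015000, 4.630000]
step 3: m = 4.322500, f(m) = -1.315994 < 0 → root in [4.322500, 4.630000]
Midpoint of [4.322500, 4.630000] = 4.476250

4.476250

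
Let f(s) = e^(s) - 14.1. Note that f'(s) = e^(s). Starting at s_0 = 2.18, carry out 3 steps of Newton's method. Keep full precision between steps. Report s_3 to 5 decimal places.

2.64621

s_0 = 2.180000: f = -5.253694, f' = 8.846306 → s_1 = 2.180000 - (-5.253694)/(8.846306) = 2.773886
s_1 = 2.773886: f = 1.920763, f' = 16.020763 → s_2 = 2.773886 - (1.920763)/(16.020763) = 2.653993
s_2 = 2.653993: f = 0.110675, f' = 14.210675 → s_3 = 2.653993 - (0.110675)/(14.210675) = 2.646205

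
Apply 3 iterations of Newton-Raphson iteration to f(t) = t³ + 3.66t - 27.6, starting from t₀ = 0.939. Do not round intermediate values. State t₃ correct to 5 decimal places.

Newton update: t ← t − f(t)/f'(t).
f'(t) = 3t² + 3.66
t_0 = 0.939000: f = -23.335324, f' = 6.305163 → t_1 = 0.939000 - (-23.335324)/(6.305163) = 4.639987
t_1 = 4.639987: f = 89.278832, f' = 68.248428 → t_2 = 4.639987 - (89.278832)/(68.248428) = 3.331842
t_2 = 3.331842: f = 21.581881, f' = 36.963508 → t_3 = 3.331842 - (21.581881)/(36.963508) = 2.747972

2.74797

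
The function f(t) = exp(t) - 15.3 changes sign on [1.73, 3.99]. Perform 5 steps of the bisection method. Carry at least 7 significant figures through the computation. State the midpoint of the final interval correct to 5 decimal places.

2.75406

f(1.730000) = -9.659346, f(3.990000) = 38.754889 (opposite signs)
step 1: m = 2.860000, f(m) = 2.161527 > 0 → root in [1.730000, 2.860000]
step 2: m = 2.295000, f(m) = -5.375564 < 0 → root in [2.295000, 2.860000]
step 3: m = 2.577500, f(m) = -2.135813 < 0 → root in [2.577500, 2.860000]
step 4: m = 2.718750, f(m) = -0.138641 < 0 → root in [2.718750, 2.860000]
step 5: m = 2.789375, f(m) = 0.970847 > 0 → root in [2.718750, 2.789375]
Midpoint of [2.718750, 2.789375] = 2.754062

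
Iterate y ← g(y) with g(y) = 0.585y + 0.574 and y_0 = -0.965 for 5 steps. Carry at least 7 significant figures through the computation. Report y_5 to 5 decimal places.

1.22225

y_1 = g(-0.965000) = 0.009475
y_2 = g(0.009475) = 0.579543
y_3 = g(0.579543) = 0.913033
y_4 = g(0.913033) = 1.108124
y_5 = g(1.108124) = 1.222253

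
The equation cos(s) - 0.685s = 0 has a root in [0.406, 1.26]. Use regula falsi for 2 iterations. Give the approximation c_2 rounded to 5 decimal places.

False-position update: c = (a·f(b) − b·f(a))/(f(b) − f(a)); replace the endpoint whose sign matches f(c).
f(0.406000) = 0.640598, f(1.260000) = -0.557283
step 1: c = 0.862699, f(c) = 0.059441 > 0 → new bracket [0.862699, 1.260000]
step 2: c = 0.900991, f(c) = 0.003654 > 0 → new bracket [0.900991, 1.260000]

0.90099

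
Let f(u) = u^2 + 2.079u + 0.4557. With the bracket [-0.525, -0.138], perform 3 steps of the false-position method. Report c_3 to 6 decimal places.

-0.249113

f(-0.525000) = -0.360150, f(-0.138000) = 0.187842
step 1: c = -0.270657, f(c) = -0.033740 < 0 → new bracket [-0.270657, -0.138000]
step 2: c = -0.250457, f(c) = -0.002272 < 0 → new bracket [-0.250457, -0.138000]
step 3: c = -0.249113, f(c) = -0.000149 < 0 → new bracket [-0.249113, -0.138000]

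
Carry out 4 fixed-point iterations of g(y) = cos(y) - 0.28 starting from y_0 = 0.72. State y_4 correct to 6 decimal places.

y_1 = g(0.720000) = 0.471806
y_2 = g(0.471806) = 0.610749
y_3 = g(0.610749) = 0.539219
y_4 = g(0.539219) = 0.578110

0.578110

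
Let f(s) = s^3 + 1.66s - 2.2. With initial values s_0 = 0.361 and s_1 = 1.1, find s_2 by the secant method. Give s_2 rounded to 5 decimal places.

f(s_0) = -1.553694, f(s_1) = 0.957000
s_2 = 1.100000 - (0.957000)·(1.100000 - 0.361000)/(0.957000 - (-1.553694)) = 0.818316; f(s_2) = -0.293618

0.81832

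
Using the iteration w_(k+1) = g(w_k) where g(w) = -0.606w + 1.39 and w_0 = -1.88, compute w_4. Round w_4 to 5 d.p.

0.49524

w_1 = g(-1.880000) = 2.529280
w_2 = g(2.529280) = -0.142744
w_3 = g(-0.142744) = 1.476503
w_4 = g(1.476503) = 0.495239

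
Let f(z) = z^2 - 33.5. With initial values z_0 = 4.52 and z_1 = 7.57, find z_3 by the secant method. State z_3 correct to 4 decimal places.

5.7626

f(z_0) = -13.069600, f(z_1) = 23.804900
z_2 = 7.570000 - (23.804900)·(7.570000 - 4.520000)/(23.804900 - (-13.069600)) = 5.601026; f(z_2) = -2.128512
z_3 = 5.601026 - (-2.128512)·(5.601026 - 7.570000)/(-2.128512 - (23.804900)) = 5.762631; f(z_3) = -0.292081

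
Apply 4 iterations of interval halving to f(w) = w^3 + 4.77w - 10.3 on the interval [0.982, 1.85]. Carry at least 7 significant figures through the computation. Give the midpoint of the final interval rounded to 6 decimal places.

1.497375

f(0.982000) = -4.668894, f(1.850000) = 4.856125 (opposite signs)
step 1: m = 1.416000, f(m) = -0.706521 < 0 → root in [1.416000, 1.850000]
step 2: m = 1.633000, f(m) = 1.844113 > 0 → root in [1.416000, 1.633000]
step 3: m = 1.524500, f(m) = 0.514956 > 0 → root in [1.416000, 1.524500]
step 4: m = 1.470250, f(m) = -0.108764 < 0 → root in [1.470250, 1.524500]
Midpoint of [1.470250, 1.524500] = 1.497375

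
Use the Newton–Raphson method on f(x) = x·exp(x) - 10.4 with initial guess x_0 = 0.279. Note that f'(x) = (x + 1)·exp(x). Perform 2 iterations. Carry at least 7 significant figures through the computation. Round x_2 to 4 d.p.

x_0 = 0.279000: f = -10.031216, f' = 1.690592 → x_1 = 0.279000 - (-10.031216)/(1.690592) = 6.212554
x_1 = 6.212554: f = 3089.501339, f' = 3598.875120 → x_2 = 6.212554 - (3089.501339)/(3598.875120) = 5.354090

5.3541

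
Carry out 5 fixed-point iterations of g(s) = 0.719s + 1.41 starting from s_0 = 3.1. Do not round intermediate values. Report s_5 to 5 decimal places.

4.64929

s_1 = g(3.100000) = 3.638900
s_2 = g(3.638900) = 4.026369
s_3 = g(4.026369) = 4.304959
s_4 = g(4.304959) = 4.505266
s_5 = g(4.505266) = 4.649286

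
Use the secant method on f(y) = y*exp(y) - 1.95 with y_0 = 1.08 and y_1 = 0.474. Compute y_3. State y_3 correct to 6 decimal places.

f(y_0) = 1.230254, f(y_1) = -1.188563
y_2 = 0.474000 - (-1.188563)·(0.474000 - 1.080000)/(-1.188563 - (1.230254)) = 0.771777; f(y_2) = -0.280176
y_3 = 0.771777 - (-0.280176)·(0.771777 - 0.474000)/(-0.280176 - (-1.188563)) = 0.863622; f(y_3) = 0.098281

0.863622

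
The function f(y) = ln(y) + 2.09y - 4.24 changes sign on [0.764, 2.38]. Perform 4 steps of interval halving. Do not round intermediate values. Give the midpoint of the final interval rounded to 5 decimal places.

f(0.764000) = -2.912427, f(2.380000) = 1.601300 (opposite signs)
step 1: m = 1.572000, f(m) = -0.502171 < 0 → root in [1.572000, 2.380000]
step 2: m = 1.976000, f(m) = 0.570915 > 0 → root in [1.572000, 1.976000]
step 3: m = 1.774000, f(m) = 0.040897 > 0 → root in [1.572000, 1.774000]
step 4: m = 1.673000, f(m) = -0.228812 < 0 → root in [1.673000, 1.774000]
Midpoint of [1.673000, 1.774000] = 1.723500

1.72350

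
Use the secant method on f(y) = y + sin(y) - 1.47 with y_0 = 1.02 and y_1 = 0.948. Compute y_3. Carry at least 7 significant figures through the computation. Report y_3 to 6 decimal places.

0.772683

f(y_0) = 0.402108, f(y_1) = 0.290251
y_2 = 0.948000 - (0.290251)·(0.948000 - 1.020000)/(0.290251 - (0.402108)) = 0.761173; f(y_2) = -0.019056
y_3 = 0.761173 - (-0.019056)·(0.761173 - 0.948000)/(-0.019056 - (0.290251)) = 0.772683; f(y_3) = 0.000742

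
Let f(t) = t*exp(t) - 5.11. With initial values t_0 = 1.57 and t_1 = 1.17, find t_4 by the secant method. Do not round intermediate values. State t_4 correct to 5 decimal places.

Secant update: t_(k+1) = t_k − f(t_k)·(t_k − t_(k-1))/(f(t_k) − f(t_(k-1))).
f(t_0) = 2.436438, f(t_1) = -1.340269
t_2 = 1.170000 - (-1.340269)·(1.170000 - 1.570000)/(-1.340269 - (2.436438)) = 1.311951; f(t_2) = -0.238186
t_3 = 1.311951 - (-0.238186)·(1.311951 - 1.170000)/(-0.238186 - (-1.340269)) = 1.342630; f(t_3) = 0.031065
t_4 = 1.342630 - (0.031065)·(1.342630 - 1.311951)/(0.031065 - (-0.238186)) = 1.339090; f(t_4) = -0.000606

1.33909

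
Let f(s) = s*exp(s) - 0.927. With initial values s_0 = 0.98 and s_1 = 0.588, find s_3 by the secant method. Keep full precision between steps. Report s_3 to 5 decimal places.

Secant update: s_(k+1) = s_k − f(s_k)·(s_k − s_(k-1))/(f(s_k) − f(s_(k-1))).
f(s_0) = 1.684167, f(s_1) = 0.131626
s_2 = 0.588000 - (0.131626)·(0.588000 - 0.980000)/(0.131626 - (1.684167)) = 0.554766; f(s_2) = 0.039143
s_3 = 0.554766 - (0.039143)·(0.554766 - 0.588000)/(0.039143 - (0.131626)) = 0.540700; f(s_3) = 0.001493

0.54070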